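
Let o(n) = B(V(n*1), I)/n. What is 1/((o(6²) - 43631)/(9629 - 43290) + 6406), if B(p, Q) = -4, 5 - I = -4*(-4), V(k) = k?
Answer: 302949/1941083974 ≈ 0.00015607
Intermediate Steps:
I = -11 (I = 5 - (-4)*(-4) = 5 - 1*16 = 5 - 16 = -11)
o(n) = -4/n
1/((o(6²) - 43631)/(9629 - 43290) + 6406) = 1/((-4/(6²) - 43631)/(9629 - 43290) + 6406) = 1/((-4/36 - 43631)/(-33661) + 6406) = 1/((-4*1/36 - 43631)*(-1/33661) + 6406) = 1/((-⅑ - 43631)*(-1/33661) + 6406) = 1/(-392680/9*(-1/33661) + 6406) = 1/(392680/302949 + 6406) = 1/(1941083974/302949) = 302949/1941083974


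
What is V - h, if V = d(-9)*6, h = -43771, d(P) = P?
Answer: 43717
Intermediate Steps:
V = -54 (V = -9*6 = -54)
V - h = -54 - 1*(-43771) = -54 + 43771 = 43717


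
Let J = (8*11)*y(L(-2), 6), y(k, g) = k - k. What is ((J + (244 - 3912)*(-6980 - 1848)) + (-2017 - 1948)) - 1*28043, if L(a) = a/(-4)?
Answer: 32349096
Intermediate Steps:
L(a) = -a/4 (L(a) = a*(-1/4) = -a/4)
y(k, g) = 0
J = 0 (J = (8*11)*0 = 88*0 = 0)
((J + (244 - 3912)*(-6980 - 1848)) + (-2017 - 1948)) - 1*28043 = ((0 + (244 - 3912)*(-6980 - 1848)) + (-2017 - 1948)) - 1*28043 = ((0 - 3668*(-8828)) - 3965) - 28043 = ((0 + 32381104) - 3965) - 28043 = (32381104 - 3965) - 28043 = 32377139 - 28043 = 32349096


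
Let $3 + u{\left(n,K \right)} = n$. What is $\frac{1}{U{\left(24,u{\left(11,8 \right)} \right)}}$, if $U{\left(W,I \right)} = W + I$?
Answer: $\frac{1}{32} \approx 0.03125$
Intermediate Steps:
$u{\left(n,K \right)} = -3 + n$
$U{\left(W,I \right)} = I + W$
$\frac{1}{U{\left(24,u{\left(11,8 \right)} \right)}} = \frac{1}{\left(-3 + 11\right) + 24} = \frac{1}{8 + 24} = \frac{1}{32}$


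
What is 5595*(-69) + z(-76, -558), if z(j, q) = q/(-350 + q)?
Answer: -175268691/454 ≈ -3.8605e+5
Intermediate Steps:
z(j, q) = q/(-350 + q)
5595*(-69) + z(-76, -558) = 5595*(-69) - 558/(-350 - 558) = -386055 - 558/(-908) = -386055 - 558*(-1/908) = -386055 + 279/454 = -175268691/454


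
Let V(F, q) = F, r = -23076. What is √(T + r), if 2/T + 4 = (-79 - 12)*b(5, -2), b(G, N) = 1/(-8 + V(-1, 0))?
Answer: 3*I*√7755990/55 ≈ 151.91*I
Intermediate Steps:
b(G, N) = -⅑ (b(G, N) = 1/(-8 - 1) = 1/(-9) = -⅑)
T = 18/55 (T = 2/(-4 + (-79 - 12)*(-⅑)) = 2/(-4 - 91*(-⅑)) = 2/(-4 + 91/9) = 2/(55/9) = 2*(9/55) = 18/55 ≈ 0.32727)
√(T + r) = √(18/55 - 23076) = √(-1269162/55) = 3*I*√7755990/55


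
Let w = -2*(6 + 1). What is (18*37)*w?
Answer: -9324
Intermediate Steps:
w = -14 (w = -2*7 = -14)
(18*37)*w = (18*37)*(-14) = 666*(-14) = -9324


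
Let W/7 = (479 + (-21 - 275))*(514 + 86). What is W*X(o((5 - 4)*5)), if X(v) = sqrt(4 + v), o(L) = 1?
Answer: 768600*sqrt(5) ≈ 1.7186e+6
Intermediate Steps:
W = 768600 (W = 7*((479 + (-21 - 275))*(514 + 86)) = 7*((479 - 296)*600) = 7*(183*600) = 7*109800 = 768600)
W*X(o((5 - 4)*5)) = 768600*sqrt(4 + 1) = 768600*sqrt(5)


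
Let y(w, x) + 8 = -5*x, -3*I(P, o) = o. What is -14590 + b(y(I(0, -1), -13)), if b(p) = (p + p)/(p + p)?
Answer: -14589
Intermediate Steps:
I(P, o) = -o/3
y(w, x) = -8 - 5*x
b(p) = 1 (b(p) = (2*p)/((2*p)) = (2*p)*(1/(2*p)) = 1)
-14590 + b(y(I(0, -1), -13)) = -14590 + 1 = -14589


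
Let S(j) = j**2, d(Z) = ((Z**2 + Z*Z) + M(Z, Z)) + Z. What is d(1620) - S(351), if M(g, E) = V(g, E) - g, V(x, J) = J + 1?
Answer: 5127220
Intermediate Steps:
V(x, J) = 1 + J
M(g, E) = 1 + E - g (M(g, E) = (1 + E) - g = 1 + E - g)
d(Z) = 1 + Z + 2*Z**2 (d(Z) = ((Z**2 + Z*Z) + (1 + Z - Z)) + Z = ((Z**2 + Z**2) + 1) + Z = (2*Z**2 + 1) + Z = (1 + 2*Z**2) + Z = 1 + Z + 2*Z**2)
d(1620) - S(351) = (1 + 1620 + 2*1620**2) - 1*351**2 = (1 + 1620 + 2*2624400) - 1*123201 = (1 + 1620 + 5248800) - 123201 = 5250421 - 123201 = 5127220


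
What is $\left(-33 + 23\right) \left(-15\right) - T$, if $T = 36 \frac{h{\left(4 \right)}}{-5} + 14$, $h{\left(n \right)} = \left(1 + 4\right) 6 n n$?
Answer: $3592$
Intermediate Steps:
$h{\left(n \right)} = 30 n^{2}$ ($h{\left(n \right)} = 5 \cdot 6 n n = 30 n n = 30 n^{2}$)
$T = -3442$ ($T = 36 \frac{30 \cdot 4^{2}}{-5} + 14 = 36 \cdot 30 \cdot 16 \left(- \frac{1}{5}\right) + 14 = 36 \cdot 480 \left(- \frac{1}{5}\right) + 14 = 36 \left(-96\right) + 14 = -3456 + 14 = -3442$)
$\left(-33 + 23\right) \left(-15\right) - T = \left(-33 + 23\right) \left(-15\right) - -3442 = \left(-10\right) \left(-15\right) + 3442 = 150 + 3442 = 3592$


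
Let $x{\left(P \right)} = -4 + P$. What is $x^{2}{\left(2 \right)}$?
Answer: $4$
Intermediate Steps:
$x^{2}{\left(2 \right)} = \left(-4 + 2\right)^{2} = \left(-2\right)^{2} = 4$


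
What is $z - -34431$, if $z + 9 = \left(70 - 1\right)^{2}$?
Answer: $39183$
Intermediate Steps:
$z = 4752$ ($z = -9 + \left(70 - 1\right)^{2} = -9 + 69^{2} = -9 + 4761 = 4752$)
$z - -34431 = 4752 - -34431 = 4752 + 34431 = 39183$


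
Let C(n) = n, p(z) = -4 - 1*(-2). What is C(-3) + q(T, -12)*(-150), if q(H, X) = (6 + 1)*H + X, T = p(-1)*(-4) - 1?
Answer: -5553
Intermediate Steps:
p(z) = -2 (p(z) = -4 + 2 = -2)
T = 7 (T = -2*(-4) - 1 = 8 - 1 = 7)
q(H, X) = X + 7*H (q(H, X) = 7*H + X = X + 7*H)
C(-3) + q(T, -12)*(-150) = -3 + (-12 + 7*7)*(-150) = -3 + (-12 + 49)*(-150) = -3 + 37*(-150) = -3 - 5550 = -5553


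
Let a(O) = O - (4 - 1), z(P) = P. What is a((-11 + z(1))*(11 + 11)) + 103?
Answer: -120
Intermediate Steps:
a(O) = -3 + O (a(O) = O - 1*3 = O - 3 = -3 + O)
a((-11 + z(1))*(11 + 11)) + 103 = (-3 + (-11 + 1)*(11 + 11)) + 103 = (-3 - 10*22) + 103 = (-3 - 220) + 103 = -223 + 103 = -120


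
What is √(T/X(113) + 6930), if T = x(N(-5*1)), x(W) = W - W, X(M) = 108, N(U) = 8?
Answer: 3*√770 ≈ 83.247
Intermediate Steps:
x(W) = 0
T = 0
√(T/X(113) + 6930) = √(0/108 + 6930) = √(0*(1/108) + 6930) = √(0 + 6930) = √6930 = 3*√770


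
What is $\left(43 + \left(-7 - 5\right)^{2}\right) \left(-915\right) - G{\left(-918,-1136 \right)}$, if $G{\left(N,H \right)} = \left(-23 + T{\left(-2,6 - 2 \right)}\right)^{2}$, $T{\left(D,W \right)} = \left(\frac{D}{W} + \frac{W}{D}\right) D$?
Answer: $-171429$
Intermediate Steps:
$T{\left(D,W \right)} = D \left(\frac{D}{W} + \frac{W}{D}\right)$
$G{\left(N,H \right)} = 324$ ($G{\left(N,H \right)} = \left(-23 + \left(\left(6 - 2\right) + \frac{\left(-2\right)^{2}}{6 - 2}\right)\right)^{2} = \left(-23 + \left(\left(6 - 2\right) + \frac{4}{6 - 2}\right)\right)^{2} = \left(-23 + \left(4 + \frac{4}{4}\right)\right)^{2} = \left(-23 + \left(4 + 4 \cdot \frac{1}{4}\right)\right)^{2} = \left(-23 + \left(4 + 1\right)\right)^{2} = \left(-23 + 5\right)^{2} = \left(-18\right)^{2} = 324$)
$\left(43 + \left(-7 - 5\right)^{2}\right) \left(-915\right) - G{\left(-918,-1136 \right)} = \left(43 + \left(-7 - 5\right)^{2}\right) \left(-915\right) - 324 = \left(43 + \left(-12\right)^{2}\right) \left(-915\right) - 324 = \left(43 + 144\right) \left(-915\right) - 324 = 187 \left(-915\right) - 324 = -171105 - 324 = -171429$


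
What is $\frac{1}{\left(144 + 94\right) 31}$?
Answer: $\frac{1}{7378} \approx 0.00013554$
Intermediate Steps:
$\frac{1}{\left(144 + 94\right) 31} = \frac{1}{238 \cdot 31} = \frac{1}{7378}$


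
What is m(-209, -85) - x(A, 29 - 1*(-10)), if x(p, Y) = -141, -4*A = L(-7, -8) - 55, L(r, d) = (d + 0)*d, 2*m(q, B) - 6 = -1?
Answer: 287/2 ≈ 143.50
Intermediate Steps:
m(q, B) = 5/2 (m(q, B) = 3 + (1/2)*(-1) = 3 - 1/2 = 5/2)
L(r, d) = d**2 (L(r, d) = d*d = d**2)
A = -9/4 (A = -((-8)**2 - 55)/4 = -(64 - 55)/4 = -1/4*9 = -9/4 ≈ -2.2500)
m(-209, -85) - x(A, 29 - 1*(-10)) = 5/2 - 1*(-141) = 5/2 + 141 = 287/2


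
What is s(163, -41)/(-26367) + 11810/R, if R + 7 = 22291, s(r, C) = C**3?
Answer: 307871639/97927038 ≈ 3.1439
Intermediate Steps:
R = 22284 (R = -7 + 22291 = 22284)
s(163, -41)/(-26367) + 11810/R = (-41)**3/(-26367) + 11810/22284 = -68921*(-1/26367) + 11810*(1/22284) = 68921/26367 + 5905/11142 = 307871639/97927038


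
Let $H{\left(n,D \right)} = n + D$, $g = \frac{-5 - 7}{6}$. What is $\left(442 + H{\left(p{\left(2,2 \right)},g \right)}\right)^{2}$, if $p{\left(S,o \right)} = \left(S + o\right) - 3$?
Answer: $194481$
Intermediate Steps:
$g = -2$ ($g = \left(-12\right) \frac{1}{6} = -2$)
$p{\left(S,o \right)} = -3 + S + o$
$H{\left(n,D \right)} = D + n$
$\left(442 + H{\left(p{\left(2,2 \right)},g \right)}\right)^{2} = \left(442 + \left(-2 + \left(-3 + 2 + 2\right)\right)\right)^{2} = \left(442 + \left(-2 + 1\right)\right)^{2} = \left(442 - 1\right)^{2} = 441^{2} = 194481$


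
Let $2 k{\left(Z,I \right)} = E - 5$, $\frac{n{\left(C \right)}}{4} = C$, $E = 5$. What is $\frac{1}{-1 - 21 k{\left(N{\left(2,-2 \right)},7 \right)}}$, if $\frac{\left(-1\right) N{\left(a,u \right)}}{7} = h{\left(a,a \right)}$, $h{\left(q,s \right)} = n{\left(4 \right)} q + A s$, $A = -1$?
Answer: $-1$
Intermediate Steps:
$n{\left(C \right)} = 4 C$
$h{\left(q,s \right)} = - s + 16 q$ ($h{\left(q,s \right)} = 4 \cdot 4 q - s = 16 q - s = - s + 16 q$)
$N{\left(a,u \right)} = - 105 a$ ($N{\left(a,u \right)} = - 7 \left(- a + 16 a\right) = - 7 \cdot 15 a = - 105 a$)
$k{\left(Z,I \right)} = 0$ ($k{\left(Z,I \right)} = \frac{5 - 5}{2} = \frac{1}{2} \cdot 0 = 0$)
$\frac{1}{-1 - 21 k{\left(N{\left(2,-2 \right)},7 \right)}} = \frac{1}{-1 - 0} = \frac{1}{-1 + 0} = \frac{1}{-1} = -1$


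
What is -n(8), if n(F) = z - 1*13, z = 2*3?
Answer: 7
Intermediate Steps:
z = 6
n(F) = -7 (n(F) = 6 - 1*13 = 6 - 13 = -7)
-n(8) = -1*(-7) = 7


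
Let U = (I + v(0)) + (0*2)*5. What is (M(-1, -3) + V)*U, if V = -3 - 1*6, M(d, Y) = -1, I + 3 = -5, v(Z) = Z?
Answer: 80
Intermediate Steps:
I = -8 (I = -3 - 5 = -8)
U = -8 (U = (-8 + 0) + (0*2)*5 = -8 + 0*5 = -8 + 0 = -8)
V = -9 (V = -3 - 6 = -9)
(M(-1, -3) + V)*U = (-1 - 9)*(-8) = -10*(-8) = 80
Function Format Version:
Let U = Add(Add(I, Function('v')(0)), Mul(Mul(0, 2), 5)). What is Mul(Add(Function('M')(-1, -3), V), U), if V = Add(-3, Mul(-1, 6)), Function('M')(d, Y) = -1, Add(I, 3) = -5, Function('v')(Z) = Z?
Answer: 80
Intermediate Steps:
I = -8 (I = Add(-3, -5) = -8)
U = -8 (U = Add(Add(-8, 0), Mul(Mul(0, 2), 5)) = Add(-8, Mul(0, 5)) = Add(-8, 0) = -8)
V = -9 (V = Add(-3, -6) = -9)
Mul(Add(Function('M')(-1, -3), V), U) = Mul(Add(-1, -9), -8) = Mul(-10, -8) = 80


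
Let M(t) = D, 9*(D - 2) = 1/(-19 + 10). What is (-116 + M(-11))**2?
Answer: 85285225/6561 ≈ 12999.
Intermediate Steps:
D = 161/81 (D = 2 + 1/(9*(-19 + 10)) = 2 + (1/9)/(-9) = 2 + (1/9)*(-1/9) = 2 - 1/81 = 161/81 ≈ 1.9877)
M(t) = 161/81
(-116 + M(-11))**2 = (-116 + 161/81)**2 = (-9235/81)**2 = 85285225/6561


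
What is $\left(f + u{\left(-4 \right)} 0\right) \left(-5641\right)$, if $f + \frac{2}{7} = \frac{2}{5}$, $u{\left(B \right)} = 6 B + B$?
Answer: $- \frac{22564}{35} \approx -644.69$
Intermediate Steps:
$u{\left(B \right)} = 7 B$
$f = \frac{4}{35}$ ($f = - \frac{2}{7} + \frac{2}{5} = \frac{4}{35} \approx 0.11429$)
$\left(f + u{\left(-4 \right)} 0\right) \left(-5641\right) = \left(\frac{4}{35} + 7 \left(-4\right) 0\right) \left(-5641\right) = \left(\frac{4}{35} - 0\right) \left(-5641\right) = \left(\frac{4}{35} + 0\right) \left(-5641\right) = \frac{4}{35} \left(-5641\right) = - \frac{22564}{35}$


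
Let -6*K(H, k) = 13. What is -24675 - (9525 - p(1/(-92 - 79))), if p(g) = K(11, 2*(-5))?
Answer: -205213/6 ≈ -34202.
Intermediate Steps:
K(H, k) = -13/6 (K(H, k) = -⅙*13 = -13/6)
p(g) = -13/6
-24675 - (9525 - p(1/(-92 - 79))) = -24675 - (9525 - 1*(-13/6)) = -24675 - (9525 + 13/6) = -24675 - 1*57163/6 = -24675 - 57163/6 = -205213/6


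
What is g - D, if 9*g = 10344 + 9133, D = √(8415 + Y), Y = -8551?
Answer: 19477/9 - 2*I*√34 ≈ 2164.1 - 11.662*I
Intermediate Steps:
D = 2*I*√34 (D = √(8415 - 8551) = √(-136) = 2*I*√34 ≈ 11.662*I)
g = 19477/9 (g = (10344 + 9133)/9 = (⅑)*19477 = 19477/9 ≈ 2164.1)
g - D = 19477/9 - 2*I*√34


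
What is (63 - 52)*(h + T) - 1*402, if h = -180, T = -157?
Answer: -4109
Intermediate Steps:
(63 - 52)*(h + T) - 1*402 = (63 - 52)*(-180 - 157) - 1*402 = 11*(-337) - 402 = -3707 - 402 = -4109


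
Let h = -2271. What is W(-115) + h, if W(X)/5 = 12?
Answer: -2211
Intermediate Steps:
W(X) = 60 (W(X) = 5*12 = 60)
W(-115) + h = 60 - 2271 = -2211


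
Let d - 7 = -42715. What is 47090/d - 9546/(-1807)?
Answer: 161299469/38586678 ≈ 4.1802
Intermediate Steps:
d = -42708 (d = 7 - 42715 = -42708)
47090/d - 9546/(-1807) = 47090/(-42708) - 9546/(-1807) = 47090*(-1/42708) - 9546*(-1/1807) = -23545/21354 + 9546/1807 = 161299469/38586678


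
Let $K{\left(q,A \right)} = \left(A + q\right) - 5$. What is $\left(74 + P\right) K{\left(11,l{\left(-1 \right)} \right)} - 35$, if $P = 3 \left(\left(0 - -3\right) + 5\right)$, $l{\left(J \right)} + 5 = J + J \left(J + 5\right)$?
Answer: $-427$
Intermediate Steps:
$l{\left(J \right)} = -5 + J + J \left(5 + J\right)$ ($l{\left(J \right)} = -5 + \left(J + J \left(J + 5\right)\right) = -5 + \left(J + J \left(5 + J\right)\right) = -5 + J + J \left(5 + J\right)$)
$P = 24$ ($P = 3 \left(\left(0 + 3\right) + 5\right) = 3 \left(3 + 5\right) = 3 \cdot 8 = 24$)
$K{\left(q,A \right)} = -5 + A + q$
$\left(74 + P\right) K{\left(11,l{\left(-1 \right)} \right)} - 35 = \left(74 + 24\right) \left(-5 + \left(-5 + \left(-1\right)^{2} + 6 \left(-1\right)\right) + 11\right) - 35 = 98 \left(-5 - 10 + 11\right) - 35 = 98 \left(-4\right) - 35 = -392 - 35 = -427$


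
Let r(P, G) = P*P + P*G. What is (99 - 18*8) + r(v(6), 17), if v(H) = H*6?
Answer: 1863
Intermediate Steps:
v(H) = 6*H
r(P, G) = P² + G*P
(99 - 18*8) + r(v(6), 17) = (99 - 18*8) + (6*6)*(17 + 6*6) = (99 - 144) + 36*(17 + 36) = -45 + 36*53 = -45 + 1908 = 1863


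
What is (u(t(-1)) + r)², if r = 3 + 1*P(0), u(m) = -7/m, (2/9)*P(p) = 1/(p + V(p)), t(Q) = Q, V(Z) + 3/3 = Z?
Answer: 121/4 ≈ 30.250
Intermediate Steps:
V(Z) = -1 + Z
P(p) = 9/(2*(-1 + 2*p)) (P(p) = 9/(2*(p + (-1 + p))) = 9/(2*(-1 + 2*p)))
r = -3/2 (r = 3 + 1*(9/(2*(-1 + 2*0))) = 3 + 1*(9/(2*(-1 + 0))) = 3 + 1*((9/2)/(-1)) = 3 + 1*((9/2)*(-1)) = 3 + 1*(-9/2) = 3 - 9/2 = -3/2 ≈ -1.5000)
(u(t(-1)) + r)² = (-7/(-1) - 3/2)² = (-7*(-1) - 3/2)² = (7 - 3/2)² = (11/2)² = 121/4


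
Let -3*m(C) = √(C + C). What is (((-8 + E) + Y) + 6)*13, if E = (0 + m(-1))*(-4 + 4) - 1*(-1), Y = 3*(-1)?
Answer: -52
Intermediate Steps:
m(C) = -√2*√C/3 (m(C) = -√(C + C)/3 = -√2*√C/3)
Y = -3
E = 1 (E = (0 - √2*√(-1)/3)*(-4 + 4) - 1*(-1) = (0 - √2*I/3)*0 + 1 = (0 - I*√2/3)*0 + 1 = -I*√2/3*0 + 1 = 0 + 1 = 1)
(((-8 + E) + Y) + 6)*13 = (((-8 + 1) - 3) + 6)*13 = ((-7 - 3) + 6)*13 = (-10 + 6)*13 = -4*13 = -52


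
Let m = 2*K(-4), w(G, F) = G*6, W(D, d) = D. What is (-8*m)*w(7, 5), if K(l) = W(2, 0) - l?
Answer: -4032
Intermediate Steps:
w(G, F) = 6*G
K(l) = 2 - l
m = 12 (m = 2*(2 - 1*(-4)) = 2*(2 + 4) = 2*6 = 12)
(-8*m)*w(7, 5) = (-8*12)*(6*7) = -96*42 = -4032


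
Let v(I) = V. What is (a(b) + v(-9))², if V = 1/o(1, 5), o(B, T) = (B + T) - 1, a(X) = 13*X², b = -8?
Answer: 17313921/25 ≈ 6.9256e+5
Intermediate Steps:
o(B, T) = -1 + B + T
V = ⅕ (V = 1/(-1 + 1 + 5) = 1/5 = ⅕ ≈ 0.20000)
v(I) = ⅕
(a(b) + v(-9))² = (13*(-8)² + ⅕)² = (13*64 + ⅕)² = (832 + ⅕)² = (4161/5)² = 17313921/25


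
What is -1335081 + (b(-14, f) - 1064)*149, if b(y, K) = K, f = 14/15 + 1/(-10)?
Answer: -8960957/6 ≈ -1.4935e+6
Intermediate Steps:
f = ⅚ (f = 14*(1/15) + 1*(-⅒) = 14/15 - ⅒ = ⅚ ≈ 0.83333)
-1335081 + (b(-14, f) - 1064)*149 = -1335081 + (⅚ - 1064)*149 = -1335081 - 6379/6*149 = -1335081 - 950471/6 = -8960957/6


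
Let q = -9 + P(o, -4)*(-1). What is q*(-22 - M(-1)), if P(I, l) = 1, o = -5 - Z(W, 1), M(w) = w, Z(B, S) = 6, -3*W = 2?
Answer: 210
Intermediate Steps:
W = -⅔ (W = -⅓*2 = -⅔ ≈ -0.66667)
o = -11 (o = -5 - 1*6 = -5 - 6 = -11)
q = -10 (q = -9 + 1*(-1) = -9 - 1 = -10)
q*(-22 - M(-1)) = -10*(-22 - 1*(-1)) = -10*(-22 + 1) = -10*(-21) = 210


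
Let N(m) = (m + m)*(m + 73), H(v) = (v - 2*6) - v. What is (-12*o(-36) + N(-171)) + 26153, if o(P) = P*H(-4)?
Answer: 54485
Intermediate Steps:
H(v) = -12 (H(v) = (v - 12) - v = (-12 + v) - v = -12)
N(m) = 2*m*(73 + m) (N(m) = (2*m)*(73 + m) = 2*m*(73 + m))
o(P) = -12*P (o(P) = P*(-12) = -12*P)
(-12*o(-36) + N(-171)) + 26153 = (-(-144)*(-36) + 2*(-171)*(73 - 171)) + 26153 = (-12*432 + 2*(-171)*(-98)) + 26153 = (-5184 + 33516) + 26153 = 28332 + 26153 = 54485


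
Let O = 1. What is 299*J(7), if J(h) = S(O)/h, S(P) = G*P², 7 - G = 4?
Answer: 897/7 ≈ 128.14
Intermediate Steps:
G = 3 (G = 7 - 1*4 = 7 - 4 = 3)
S(P) = 3*P²
J(h) = 3/h (J(h) = (3*1²)/h = (3*1)/h = 3/h)
299*J(7) = 299*(3/7) = 897/7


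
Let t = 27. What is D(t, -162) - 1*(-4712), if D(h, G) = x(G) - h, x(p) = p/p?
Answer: 4686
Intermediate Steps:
x(p) = 1
D(h, G) = 1 - h
D(t, -162) - 1*(-4712) = (1 - 1*27) - 1*(-4712) = (1 - 27) + 4712 = -26 + 4712 = 4686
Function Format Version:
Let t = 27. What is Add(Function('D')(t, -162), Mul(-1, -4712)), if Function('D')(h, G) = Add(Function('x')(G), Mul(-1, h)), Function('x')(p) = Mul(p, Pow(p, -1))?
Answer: 4686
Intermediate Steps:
Function('x')(p) = 1
Function('D')(h, G) = Add(1, Mul(-1, h))
Add(Function('D')(t, -162), Mul(-1, -4712)) = Add(Add(1, Mul(-1, 27)), Mul(-1, -4712)) = Add(Add(1, -27), 4712) = Add(-26, 4712) = 4686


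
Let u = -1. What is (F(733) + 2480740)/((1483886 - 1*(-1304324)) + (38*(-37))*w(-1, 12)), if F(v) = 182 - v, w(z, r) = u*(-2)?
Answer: 2480189/2785398 ≈ 0.89043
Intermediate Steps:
w(z, r) = 2 (w(z, r) = -1*(-2) = 2)
(F(733) + 2480740)/((1483886 - 1*(-1304324)) + (38*(-37))*w(-1, 12)) = ((182 - 1*733) + 2480740)/((1483886 - 1*(-1304324)) + (38*(-37))*2) = ((182 - 733) + 2480740)/((1483886 + 1304324) - 1406*2) = (-551 + 2480740)/(2788210 - 2812) = 2480189/2785398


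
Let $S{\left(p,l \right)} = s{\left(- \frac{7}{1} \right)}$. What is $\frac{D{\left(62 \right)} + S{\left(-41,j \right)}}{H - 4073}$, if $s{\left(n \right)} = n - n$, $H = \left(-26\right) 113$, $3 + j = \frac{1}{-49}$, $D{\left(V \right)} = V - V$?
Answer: $0$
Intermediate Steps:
$D{\left(V \right)} = 0$
$j = - \frac{148}{49}$ ($j = -3 + \frac{1}{-49} = -3 - \frac{1}{49} = - \frac{148}{49} \approx -3.0204$)
$H = -2938$
$s{\left(n \right)} = 0$
$S{\left(p,l \right)} = 0$
$\frac{D{\left(62 \right)} + S{\left(-41,j \right)}}{H - 4073} = \frac{0 + 0}{-2938 - 4073} = \frac{0}{-7011} = 0 \left(- \frac{1}{7011}\right) = 0$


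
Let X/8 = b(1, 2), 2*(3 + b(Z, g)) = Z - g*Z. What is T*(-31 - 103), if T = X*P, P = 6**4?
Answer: 4862592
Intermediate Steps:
b(Z, g) = -3 + Z/2 - Z*g/2 (b(Z, g) = -3 + (Z - g*Z)/2 = -3 + (Z - Z*g)/2 = -3 + (Z/2 - Z*g/2) = -3 + Z/2 - Z*g/2)
X = -28 (X = 8*(-3 + (1/2)*1 - 1/2*1*2) = 8*(-3 + 1/2 - 1) = 8*(-7/2) = -28)
P = 1296
T = -36288 (T = -28*1296 = -36288)
T*(-31 - 103) = -36288*(-31 - 103) = -36288*(-134) = 4862592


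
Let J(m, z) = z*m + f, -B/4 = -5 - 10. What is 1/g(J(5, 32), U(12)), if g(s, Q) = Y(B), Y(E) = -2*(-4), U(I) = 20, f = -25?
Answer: ⅛ ≈ 0.12500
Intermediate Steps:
B = 60 (B = -4*(-5 - 10) = -4*(-15) = 60)
J(m, z) = -25 + m*z (J(m, z) = z*m - 25 = m*z - 25 = -25 + m*z)
Y(E) = 8
g(s, Q) = 8
1/g(J(5, 32), U(12)) = 1/8 = ⅛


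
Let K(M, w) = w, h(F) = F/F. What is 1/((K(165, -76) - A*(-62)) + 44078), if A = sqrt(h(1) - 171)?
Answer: 22001/968414742 - 31*I*sqrt(170)/968414742 ≈ 2.2719e-5 - 4.1737e-7*I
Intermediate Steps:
h(F) = 1
A = I*sqrt(170) (A = sqrt(1 - 171) = sqrt(-170) = I*sqrt(170) ≈ 13.038*I)
1/((K(165, -76) - A*(-62)) + 44078) = 1/((-76 - I*sqrt(170)*(-62)) + 44078) = 1/((-76 - (-62)*I*sqrt(170)) + 44078) = 1/((-76 + 62*I*sqrt(170)) + 44078) = 1/(44002 + 62*I*sqrt(170))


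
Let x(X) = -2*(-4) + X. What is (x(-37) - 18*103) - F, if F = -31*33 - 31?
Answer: -829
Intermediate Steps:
x(X) = 8 + X
F = -1054 (F = -1023 - 31 = -1054)
(x(-37) - 18*103) - F = ((8 - 37) - 18*103) - 1*(-1054) = (-29 - 1*1854) + 1054 = (-29 - 1854) + 1054 = -1883 + 1054 = -829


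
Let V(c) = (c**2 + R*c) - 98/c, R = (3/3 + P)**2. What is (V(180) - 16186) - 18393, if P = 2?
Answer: -50359/90 ≈ -559.54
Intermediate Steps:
R = 9 (R = (3/3 + 2)**2 = (3*(1/3) + 2)**2 = (1 + 2)**2 = 3**2 = 9)
V(c) = c**2 - 98/c + 9*c (V(c) = (c**2 + 9*c) - 98/c = c**2 - 98/c + 9*c)
(V(180) - 16186) - 18393 = ((-98 + 180**2*(9 + 180))/180 - 16186) - 18393 = ((-98 + 32400*189)/180 - 16186) - 18393 = ((-98 + 6123600)/180 - 16186) - 18393 = ((1/180)*6123502 - 16186) - 18393 = (3061751/90 - 16186) - 18393 = 1605011/90 - 18393 = -50359/90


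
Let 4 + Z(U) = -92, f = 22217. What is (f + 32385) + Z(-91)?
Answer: 54506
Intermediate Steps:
Z(U) = -96 (Z(U) = -4 - 92 = -96)
(f + 32385) + Z(-91) = (22217 + 32385) - 96 = 54602 - 96 = 54506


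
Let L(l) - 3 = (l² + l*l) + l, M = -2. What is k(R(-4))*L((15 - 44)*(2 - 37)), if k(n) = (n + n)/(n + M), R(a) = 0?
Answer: 0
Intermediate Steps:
L(l) = 3 + l + 2*l² (L(l) = 3 + ((l² + l*l) + l) = 3 + ((l² + l²) + l) = 3 + (2*l² + l) = 3 + (l + 2*l²) = 3 + l + 2*l²)
k(n) = 2*n/(-2 + n) (k(n) = (n + n)/(n - 2) = (2*n)/(-2 + n) = 2*n/(-2 + n))
k(R(-4))*L((15 - 44)*(2 - 37)) = (2*0/(-2 + 0))*(3 + (15 - 44)*(2 - 37) + 2*((15 - 44)*(2 - 37))²) = (2*0/(-2))*(3 - 29*(-35) + 2*(-29*(-35))²) = (2*0*(-½))*(3 + 1015 + 2*1015²) = 0*(3 + 1015 + 2*1030225) = 0*(3 + 1015 + 2060450) = 0*2061468 = 0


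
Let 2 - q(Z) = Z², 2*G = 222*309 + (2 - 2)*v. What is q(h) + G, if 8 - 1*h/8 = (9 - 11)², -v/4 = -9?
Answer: 33277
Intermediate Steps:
v = 36 (v = -4*(-9) = 36)
h = 32 (h = 64 - 8*(9 - 11)² = 64 - 8*(-2)² = 64 - 8*4 = 64 - 32 = 32)
G = 34299 (G = (222*309 + (2 - 2)*36)/2 = (68598 + 0*36)/2 = (68598 + 0)/2 = (½)*68598 = 34299)
q(Z) = 2 - Z²
q(h) + G = (2 - 1*32²) + 34299 = (2 - 1*1024) + 34299 = (2 - 1024) + 34299 = -1022 + 34299 = 33277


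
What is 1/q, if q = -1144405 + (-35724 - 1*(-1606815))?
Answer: 1/426686 ≈ 2.3436e-6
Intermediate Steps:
q = 426686 (q = -1144405 + (-35724 + 1606815) = -1144405 + 1571091 = 426686)
1/q = 1/426686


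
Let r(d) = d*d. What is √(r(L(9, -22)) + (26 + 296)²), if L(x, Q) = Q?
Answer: 2*√26042 ≈ 322.75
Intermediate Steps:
r(d) = d²
√(r(L(9, -22)) + (26 + 296)²) = √((-22)² + (26 + 296)²) = √(484 + 322²) = √(484 + 103684) = √104168 = 2*√26042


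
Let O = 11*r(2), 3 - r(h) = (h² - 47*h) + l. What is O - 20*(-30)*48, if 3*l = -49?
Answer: 90008/3 ≈ 30003.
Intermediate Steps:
l = -49/3 (l = (⅓)*(-49) = -49/3 ≈ -16.333)
r(h) = 58/3 - h² + 47*h (r(h) = 3 - ((h² - 47*h) - 49/3) = 3 - (-49/3 + h² - 47*h) = 3 + (49/3 - h² + 47*h) = 58/3 - h² + 47*h)
O = 3608/3 (O = 11*(58/3 - 1*2² + 47*2) = 11*(58/3 - 1*4 + 94) = 11*(58/3 - 4 + 94) = 11*(328/3) = 3608/3 ≈ 1202.7)
O - 20*(-30)*48 = 3608/3 - 20*(-30)*48 = 3608/3 - (-600)*48 = 3608/3 - 1*(-28800) = 3608/3 + 28800 = 90008/3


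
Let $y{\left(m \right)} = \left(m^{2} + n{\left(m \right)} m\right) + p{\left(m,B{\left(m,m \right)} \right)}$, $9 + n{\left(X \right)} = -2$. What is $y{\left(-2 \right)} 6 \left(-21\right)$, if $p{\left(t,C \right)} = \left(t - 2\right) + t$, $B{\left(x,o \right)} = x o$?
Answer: $-2520$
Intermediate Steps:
$B{\left(x,o \right)} = o x$
$n{\left(X \right)} = -11$ ($n{\left(X \right)} = -9 - 2 = -11$)
$p{\left(t,C \right)} = -2 + 2 t$ ($p{\left(t,C \right)} = \left(-2 + t\right) + t = -2 + 2 t$)
$y{\left(m \right)} = -2 + m^{2} - 9 m$ ($y{\left(m \right)} = \left(m^{2} - 11 m\right) + \left(-2 + 2 m\right) = -2 + m^{2} - 9 m$)
$y{\left(-2 \right)} 6 \left(-21\right) = \left(-2 + \left(-2\right)^{2} - -18\right) 6 \left(-21\right) = \left(-2 + 4 + 18\right) \left(-126\right) = 20 \left(-126\right) = -2520$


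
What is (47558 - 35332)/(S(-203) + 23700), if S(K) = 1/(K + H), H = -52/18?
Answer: 22654778/43916091 ≈ 0.51587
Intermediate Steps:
H = -26/9 (H = -52*1/18 = -26/9 ≈ -2.8889)
S(K) = 1/(-26/9 + K) (S(K) = 1/(K - 26/9) = 1/(-26/9 + K))
(47558 - 35332)/(S(-203) + 23700) = (47558 - 35332)/(9/(-26 + 9*(-203)) + 23700) = 12226/(9/(-26 - 1827) + 23700) = 12226/(9/(-1853) + 23700) = 12226/(9*(-1/1853) + 23700) = 12226/(-9/1853 + 23700) = 12226/(43916091/1853) = 12226*(1853/43916091) = 22654778/43916091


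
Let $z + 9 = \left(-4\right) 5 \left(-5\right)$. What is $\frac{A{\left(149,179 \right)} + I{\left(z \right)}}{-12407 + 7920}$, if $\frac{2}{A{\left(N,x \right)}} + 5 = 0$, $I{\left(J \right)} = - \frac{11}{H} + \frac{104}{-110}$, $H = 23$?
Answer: $\frac{2307}{5676055} \approx 0.00040644$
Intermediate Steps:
$z = 91$ ($z = -9 + \left(-4\right) 5 \left(-5\right) = -9 - -100 = -9 + 100 = 91$)
$I{\left(J \right)} = - \frac{1801}{1265}$ ($I{\left(J \right)} = - \frac{11}{23} + \frac{104}{-110} = \left(-11\right) \frac{1}{23} + 104 \left(- \frac{1}{110}\right) = - \frac{11}{23} - \frac{52}{55} = - \frac{1801}{1265}$)
$A{\left(N,x \right)} = - \frac{2}{5}$ ($A{\left(N,x \right)} = \frac{2}{-5 + 0} = \frac{2}{-5} = 2 \left(- \frac{1}{5}\right) = - \frac{2}{5}$)
$\frac{A{\left(149,179 \right)} + I{\left(z \right)}}{-12407 + 7920} = \frac{- \frac{2}{5} - \frac{1801}{1265}}{-12407 + 7920} = - \frac{2307}{1265 \left(-4487\right)} = \left(- \frac{2307}{1265}\right) \left(- \frac{1}{4487}\right) = \frac{2307}{5676055}$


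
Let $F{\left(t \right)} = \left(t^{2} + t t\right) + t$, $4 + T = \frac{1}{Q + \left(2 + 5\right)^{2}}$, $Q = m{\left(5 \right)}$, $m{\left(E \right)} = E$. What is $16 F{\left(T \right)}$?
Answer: $\frac{323360}{729} \approx 443.57$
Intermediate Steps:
$Q = 5$
$T = - \frac{215}{54}$ ($T = -4 + \frac{1}{5 + \left(2 + 5\right)^{2}} = -4 + \frac{1}{5 + 7^{2}} = -4 + \frac{1}{5 + 49} = -4 + \frac{1}{54} = - \frac{215}{54} \approx -3.9815$)
$F{\left(t \right)} = t + 2 t^{2}$ ($F{\left(t \right)} = \left(t^{2} + t^{2}\right) + t = 2 t^{2} + t = t + 2 t^{2}$)
$16 F{\left(T \right)} = 16 \left(- \frac{215 \left(1 + 2 \left(- \frac{215}{54}\right)\right)}{54}\right) = 16 \left(- \frac{215 \left(1 - \frac{215}{27}\right)}{54}\right) = 16 \left(\left(- \frac{215}{54}\right) \left(- \frac{188}{27}\right)\right) = 16 \cdot \frac{20210}{729} = \frac{323360}{729}$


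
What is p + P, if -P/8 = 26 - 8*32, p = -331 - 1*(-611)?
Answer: 2120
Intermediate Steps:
p = 280 (p = -331 + 611 = 280)
P = 1840 (P = -8*(26 - 8*32) = -8*(26 - 256) = -8*(-230) = 1840)
p + P = 280 + 1840 = 2120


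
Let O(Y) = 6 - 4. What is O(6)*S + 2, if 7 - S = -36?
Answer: 88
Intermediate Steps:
O(Y) = 2
S = 43 (S = 7 - 1*(-36) = 7 + 36 = 43)
O(6)*S + 2 = 2*43 + 2 = 86 + 2 = 88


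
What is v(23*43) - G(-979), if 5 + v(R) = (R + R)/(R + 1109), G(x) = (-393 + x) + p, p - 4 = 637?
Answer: 762563/1049 ≈ 726.94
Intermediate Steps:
p = 641 (p = 4 + 637 = 641)
G(x) = 248 + x (G(x) = (-393 + x) + 641 = 248 + x)
v(R) = -5 + 2*R/(1109 + R) (v(R) = -5 + (R + R)/(R + 1109) = -5 + (2*R)/(1109 + R) = -5 + 2*R/(1109 + R))
v(23*43) - G(-979) = (-5545 - 69*43)/(1109 + 23*43) - (248 - 979) = (-5545 - 3*989)/(1109 + 989) - 1*(-731) = (-5545 - 2967)/2098 + 731 = (1/2098)*(-8512) + 731 = -4256/1049 + 731 = 762563/1049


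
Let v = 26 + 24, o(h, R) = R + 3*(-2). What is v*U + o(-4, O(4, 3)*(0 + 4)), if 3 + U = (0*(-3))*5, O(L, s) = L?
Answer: -140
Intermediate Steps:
o(h, R) = -6 + R (o(h, R) = R - 6 = -6 + R)
U = -3 (U = -3 + (0*(-3))*5 = -3 + 0*5 = -3 + 0 = -3)
v = 50
v*U + o(-4, O(4, 3)*(0 + 4)) = 50*(-3) + (-6 + 4*(0 + 4)) = -150 + (-6 + 4*4) = -150 + (-6 + 16) = -150 + 10 = -140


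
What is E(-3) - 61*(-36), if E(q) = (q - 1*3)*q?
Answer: 2214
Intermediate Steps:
E(q) = q*(-3 + q) (E(q) = (q - 3)*q = (-3 + q)*q = q*(-3 + q))
E(-3) - 61*(-36) = -3*(-3 - 3) - 61*(-36) = -3*(-6) + 2196 = 18 + 2196 = 2214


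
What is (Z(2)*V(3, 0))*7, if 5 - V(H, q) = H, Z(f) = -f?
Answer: -28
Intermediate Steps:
V(H, q) = 5 - H
(Z(2)*V(3, 0))*7 = ((-1*2)*(5 - 1*3))*7 = -2*(5 - 3)*7 = -2*2*7 = -4*7 = -28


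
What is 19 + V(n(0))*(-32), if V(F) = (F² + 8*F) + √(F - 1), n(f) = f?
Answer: 19 - 32*I ≈ 19.0 - 32.0*I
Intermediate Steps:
V(F) = F² + √(-1 + F) + 8*F (V(F) = (F² + 8*F) + √(-1 + F) = F² + √(-1 + F) + 8*F)
19 + V(n(0))*(-32) = 19 + (0² + √(-1 + 0) + 8*0)*(-32) = 19 + (0 + √(-1) + 0)*(-32) = 19 + (0 + I + 0)*(-32) = 19 + I*(-32) = 19 - 32*I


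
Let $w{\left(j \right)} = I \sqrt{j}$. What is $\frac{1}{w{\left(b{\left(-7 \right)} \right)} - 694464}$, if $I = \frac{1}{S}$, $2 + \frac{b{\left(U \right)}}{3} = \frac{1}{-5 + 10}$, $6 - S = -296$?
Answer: $- \frac{105563157760}{73309812790640649} - \frac{302 i \sqrt{15}}{73309812790640649} \approx -1.44 \cdot 10^{-6} - 1.5955 \cdot 10^{-14} i$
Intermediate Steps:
$S = 302$ ($S = 6 - -296 = 6 + 296 = 302$)
$b{\left(U \right)} = - \frac{27}{5}$ ($b{\left(U \right)} = -6 + \frac{3}{-5 + 10} = -6 + \frac{3}{5} = - \frac{27}{5}$)
$I = \frac{1}{302} \approx 0.0033113$
$w{\left(j \right)} = \frac{\sqrt{j}}{302}$
$\frac{1}{w{\left(b{\left(-7 \right)} \right)} - 694464} = \frac{1}{\frac{\sqrt{- \frac{27}{5}}}{302} - 694464} = \frac{1}{\frac{\frac{3}{5} i \sqrt{15}}{302} - 694464} = \frac{1}{\frac{3 i \sqrt{15}}{1510} - 694464} = \frac{1}{-694464 + \frac{3 i \sqrt{15}}{1510}}$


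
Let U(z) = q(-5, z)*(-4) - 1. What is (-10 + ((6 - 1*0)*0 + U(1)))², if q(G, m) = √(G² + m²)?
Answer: 537 + 88*√26 ≈ 985.71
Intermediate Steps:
U(z) = -1 - 4*√(25 + z²) (U(z) = √((-5)² + z²)*(-4) - 1 = √(25 + z²)*(-4) - 1 = -4*√(25 + z²) - 1 = -1 - 4*√(25 + z²))
(-10 + ((6 - 1*0)*0 + U(1)))² = (-10 + ((6 - 1*0)*0 + (-1 - 4*√(25 + 1²))))² = (-10 + ((6 + 0)*0 + (-1 - 4*√(25 + 1))))² = (-10 + (6*0 + (-1 - 4*√26)))² = (-10 + (0 + (-1 - 4*√26)))² = (-10 + (-1 - 4*√26))² = (-11 - 4*√26)²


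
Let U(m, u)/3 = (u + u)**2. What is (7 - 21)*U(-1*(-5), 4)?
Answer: -2688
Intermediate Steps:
U(m, u) = 12*u**2 (U(m, u) = 3*(u + u)**2 = 3*(2*u)**2 = 3*(4*u**2) = 12*u**2)
(7 - 21)*U(-1*(-5), 4) = (7 - 21)*(12*4**2) = -168*16 = -14*192 = -2688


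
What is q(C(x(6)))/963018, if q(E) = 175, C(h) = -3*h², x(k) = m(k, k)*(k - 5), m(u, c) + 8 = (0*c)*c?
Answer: 25/137574 ≈ 0.00018172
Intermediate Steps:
m(u, c) = -8 (m(u, c) = -8 + (0*c)*c = -8 + 0*c = -8 + 0 = -8)
x(k) = 40 - 8*k (x(k) = -8*(k - 5) = -8*(-5 + k) = 40 - 8*k)
q(C(x(6)))/963018 = 175/963018 = 175*(1/963018) = 25/137574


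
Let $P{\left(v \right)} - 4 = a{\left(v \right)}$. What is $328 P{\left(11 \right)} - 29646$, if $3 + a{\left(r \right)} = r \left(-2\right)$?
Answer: $-36534$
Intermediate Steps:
$a{\left(r \right)} = -3 - 2 r$ ($a{\left(r \right)} = -3 + r \left(-2\right) = -3 - 2 r$)
$P{\left(v \right)} = 1 - 2 v$ ($P{\left(v \right)} = 4 - \left(3 + 2 v\right) = 1 - 2 v$)
$328 P{\left(11 \right)} - 29646 = 328 \left(1 - 22\right) - 29646 = 328 \left(-21\right) - 29646 = -6888 - 29646 = -36534$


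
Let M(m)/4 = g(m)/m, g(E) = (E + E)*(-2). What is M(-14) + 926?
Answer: 910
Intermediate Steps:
g(E) = -4*E (g(E) = (2*E)*(-2) = -4*E)
M(m) = -16 (M(m) = 4*((-4*m)/m) = 4*(-4) = -16)
M(-14) + 926 = -16 + 926 = 910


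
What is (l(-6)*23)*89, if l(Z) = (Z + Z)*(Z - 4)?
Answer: 245640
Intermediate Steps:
l(Z) = 2*Z*(-4 + Z) (l(Z) = (2*Z)*(-4 + Z) = 2*Z*(-4 + Z))
(l(-6)*23)*89 = ((2*(-6)*(-4 - 6))*23)*89 = ((2*(-6)*(-10))*23)*89 = (120*23)*89 = 2760*89 = 245640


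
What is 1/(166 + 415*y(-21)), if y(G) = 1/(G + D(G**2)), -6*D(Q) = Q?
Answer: 189/30544 ≈ 0.0061878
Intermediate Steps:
D(Q) = -Q/6
y(G) = 1/(G - G**2/6)
1/(166 + 415*y(-21)) = 1/(166 + 415*(-6/(-21*(-6 - 21)))) = 1/(166 + 415*(-6*(-1/21)/(-27))) = 1/(166 + 415*(-6*(-1/21)*(-1/27))) = 1/(166 + 415*(-2/189)) = 1/(166 - 830/189) = 1/(30544/189) = 189/30544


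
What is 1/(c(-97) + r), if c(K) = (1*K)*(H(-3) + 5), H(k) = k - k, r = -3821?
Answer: -1/4306 ≈ -0.00023223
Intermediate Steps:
H(k) = 0
c(K) = 5*K (c(K) = (1*K)*(0 + 5) = K*5 = 5*K)
1/(c(-97) + r) = 1/(5*(-97) - 3821) = 1/(-485 - 3821) = 1/(-4306) = -1/4306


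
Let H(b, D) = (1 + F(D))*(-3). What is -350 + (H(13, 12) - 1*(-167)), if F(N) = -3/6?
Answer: -369/2 ≈ -184.50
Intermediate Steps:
F(N) = -½ (F(N) = -3*⅙ = -½)
H(b, D) = -3/2 (H(b, D) = (1 - ½)*(-3) = (½)*(-3) = -3/2)
-350 + (H(13, 12) - 1*(-167)) = -350 + (-3/2 - 1*(-167)) = -350 + (-3/2 + 167) = -350 + 331/2 = -369/2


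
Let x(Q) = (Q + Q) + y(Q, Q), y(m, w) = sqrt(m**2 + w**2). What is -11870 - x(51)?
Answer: -11972 - 51*sqrt(2) ≈ -12044.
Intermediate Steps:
x(Q) = 2*Q + sqrt(2)*sqrt(Q**2) (x(Q) = (Q + Q) + sqrt(Q**2 + Q**2) = 2*Q + sqrt(2*Q**2) = 2*Q + sqrt(2)*sqrt(Q**2))
-11870 - x(51) = -11870 - (2*51 + sqrt(2)*sqrt(51**2)) = -11870 - (102 + sqrt(2)*sqrt(2601)) = -11870 - (102 + sqrt(2)*51) = -11870 - (102 + 51*sqrt(2)) = -11870 + (-102 - 51*sqrt(2)) = -11972 - 51*sqrt(2)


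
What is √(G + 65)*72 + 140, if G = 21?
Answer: 140 + 72*√86 ≈ 807.70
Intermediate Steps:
√(G + 65)*72 + 140 = √(21 + 65)*72 + 140 = √86*72 + 140 = 72*√86 + 140 = 140 + 72*√86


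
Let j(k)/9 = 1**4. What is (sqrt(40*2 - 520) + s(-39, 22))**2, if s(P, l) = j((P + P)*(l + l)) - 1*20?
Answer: (11 - 2*I*sqrt(110))**2 ≈ -319.0 - 461.48*I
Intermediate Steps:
j(k) = 9 (j(k) = 9*1**4 = 9*1 = 9)
s(P, l) = -11 (s(P, l) = 9 - 1*20 = 9 - 20 = -11)
(sqrt(40*2 - 520) + s(-39, 22))**2 = (sqrt(40*2 - 520) - 11)**2 = (sqrt(80 - 520) - 11)**2 = (sqrt(-440) - 11)**2 = (2*I*sqrt(110) - 11)**2 = (-11 + 2*I*sqrt(110))**2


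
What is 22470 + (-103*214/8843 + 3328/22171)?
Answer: 4404967434232/196058153 ≈ 22468.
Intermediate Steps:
22470 + (-103*214/8843 + 3328/22171) = 22470 + (-22042*1/8843 + 3328*(1/22171)) = 22470 + (-22042/8843 + 3328/22171) = 22470 - 459263678/196058153 = 4404967434232/196058153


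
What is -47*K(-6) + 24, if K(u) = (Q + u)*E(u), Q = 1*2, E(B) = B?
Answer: -1104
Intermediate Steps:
Q = 2
K(u) = u*(2 + u) (K(u) = (2 + u)*u = u*(2 + u))
-47*K(-6) + 24 = -(-282)*(2 - 6) + 24 = -(-282)*(-4) + 24 = -47*24 + 24 = -1128 + 24 = -1104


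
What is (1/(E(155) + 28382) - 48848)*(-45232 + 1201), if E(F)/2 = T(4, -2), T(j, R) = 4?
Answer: 61061958272289/28390 ≈ 2.1508e+9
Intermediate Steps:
E(F) = 8 (E(F) = 2*4 = 8)
(1/(E(155) + 28382) - 48848)*(-45232 + 1201) = (1/(8 + 28382) - 48848)*(-45232 + 1201) = (1/28390 - 48848)*(-44031) = -1386794719/28390*(-44031) = 61061958272289/28390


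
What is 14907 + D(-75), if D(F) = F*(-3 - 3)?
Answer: 15357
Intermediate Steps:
D(F) = -6*F (D(F) = F*(-6) = -6*F)
14907 + D(-75) = 14907 - 6*(-75) = 14907 + 450 = 15357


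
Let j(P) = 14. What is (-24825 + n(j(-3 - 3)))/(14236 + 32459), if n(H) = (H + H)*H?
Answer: -24433/46695 ≈ -0.52325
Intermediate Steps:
n(H) = 2*H² (n(H) = (2*H)*H = 2*H²)
(-24825 + n(j(-3 - 3)))/(14236 + 32459) = (-24825 + 2*14²)/(14236 + 32459) = (-24825 + 2*196)/46695 = (-24825 + 392)*(1/46695) = -24433*1/46695 = -24433/46695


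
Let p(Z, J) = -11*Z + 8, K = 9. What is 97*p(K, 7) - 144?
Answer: -8971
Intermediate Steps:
p(Z, J) = 8 - 11*Z
97*p(K, 7) - 144 = 97*(8 - 11*9) - 144 = 97*(8 - 99) - 144 = 97*(-91) - 144 = -8827 - 144 = -8971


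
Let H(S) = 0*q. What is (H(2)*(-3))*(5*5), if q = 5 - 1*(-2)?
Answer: 0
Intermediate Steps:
q = 7 (q = 5 + 2 = 7)
H(S) = 0 (H(S) = 0*7 = 0)
(H(2)*(-3))*(5*5) = (0*(-3))*(5*5) = 0*25 = 0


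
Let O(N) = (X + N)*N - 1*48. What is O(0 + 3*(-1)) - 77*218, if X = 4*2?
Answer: -16849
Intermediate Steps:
X = 8
O(N) = -48 + N*(8 + N) (O(N) = (8 + N)*N - 1*48 = N*(8 + N) - 48 = -48 + N*(8 + N))
O(0 + 3*(-1)) - 77*218 = (-48 + (0 + 3*(-1))² + 8*(0 + 3*(-1))) - 77*218 = (-48 + (0 - 3)² + 8*(0 - 3)) - 16786 = (-48 + (-3)² + 8*(-3)) - 16786 = (-48 + 9 - 24) - 16786 = -63 - 16786 = -16849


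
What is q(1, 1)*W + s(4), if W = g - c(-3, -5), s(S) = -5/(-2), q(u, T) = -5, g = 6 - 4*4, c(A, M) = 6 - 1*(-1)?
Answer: 175/2 ≈ 87.500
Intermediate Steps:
c(A, M) = 7 (c(A, M) = 6 + 1 = 7)
g = -10 (g = 6 - 16 = -10)
s(S) = 5/2 (s(S) = -5*(-½) = 5/2)
W = -17 (W = -10 - 1*7 = -10 - 7 = -17)
q(1, 1)*W + s(4) = -5*(-17) + 5/2 = 85 + 5/2 = 175/2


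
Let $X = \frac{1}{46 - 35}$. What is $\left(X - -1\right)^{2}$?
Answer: $\frac{144}{121} \approx 1.1901$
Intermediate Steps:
$X = \frac{1}{11} \approx 0.090909$
$\left(X - -1\right)^{2} = \left(\frac{1}{11} - -1\right)^{2} = \left(\frac{1}{11} + \left(-3 + 4\right)\right)^{2} = \left(\frac{1}{11} + 1\right)^{2} = \left(\frac{12}{11}\right)^{2} = \frac{144}{121}$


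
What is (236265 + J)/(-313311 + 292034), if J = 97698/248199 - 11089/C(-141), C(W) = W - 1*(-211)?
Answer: -195338387219/17603100410 ≈ -11.097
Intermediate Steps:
C(W) = 211 + W (C(W) = W + 211 = 211 + W)
J = -130735231/827330 (J = 97698/248199 - 11089/(211 - 141) = 97698*(1/248199) - 11089/70 = 32566/82733 - 11089*1/70 = 32566/82733 - 11089/70 = -130735231/827330 ≈ -158.02)
(236265 + J)/(-313311 + 292034) = (236265 - 130735231/827330)/(-313311 + 292034) = (195338387219/827330)/(-21277) = (195338387219/827330)*(-1/21277) = -195338387219/17603100410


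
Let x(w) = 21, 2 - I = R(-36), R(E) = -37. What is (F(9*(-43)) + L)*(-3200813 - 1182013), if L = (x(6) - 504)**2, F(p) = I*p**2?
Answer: -26622512315280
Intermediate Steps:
I = 39 (I = 2 - 1*(-37) = 2 + 37 = 39)
F(p) = 39*p**2
L = 233289 (L = (21 - 504)**2 = (-483)**2 = 233289)
(F(9*(-43)) + L)*(-3200813 - 1182013) = (39*(9*(-43))**2 + 233289)*(-3200813 - 1182013) = (39*(-387)**2 + 233289)*(-4382826) = (39*149769 + 233289)*(-4382826) = (5840991 + 233289)*(-4382826) = 6074280*(-4382826) = -26622512315280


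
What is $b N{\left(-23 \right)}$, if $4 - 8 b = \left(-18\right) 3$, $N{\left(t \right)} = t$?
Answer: $- \frac{667}{4} \approx -166.75$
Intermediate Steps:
$b = \frac{29}{4}$ ($b = \frac{1}{2} - \frac{\left(-18\right) 3}{8} = \frac{1}{2} - - \frac{27}{4} = \frac{1}{2} + \frac{27}{4} = \frac{29}{4} \approx 7.25$)
$b N{\left(-23 \right)} = \frac{29}{4} \left(-23\right) = - \frac{667}{4}$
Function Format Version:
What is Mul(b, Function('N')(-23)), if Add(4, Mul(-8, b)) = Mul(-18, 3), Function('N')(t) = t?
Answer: Rational(-667, 4) ≈ -166.75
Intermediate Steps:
b = Rational(29, 4) (b = Add(Rational(1, 2), Mul(Rational(-1, 8), Mul(-18, 3))) = Add(Rational(1, 2), Mul(Rational(-1, 8), -54)) = Add(Rational(1, 2), Rational(27, 4)) = Rational(29, 4) ≈ 7.2500)
Mul(b, Function('N')(-23)) = Mul(Rational(29, 4), -23) = Rational(-667, 4)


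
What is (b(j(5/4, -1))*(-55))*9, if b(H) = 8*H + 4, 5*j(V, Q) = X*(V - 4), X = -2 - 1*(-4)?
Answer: 2376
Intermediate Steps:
X = 2 (X = -2 + 4 = 2)
j(V, Q) = -8/5 + 2*V/5 (j(V, Q) = (2*(V - 4))/5 = (2*(-4 + V))/5 = (-8 + 2*V)/5 = -8/5 + 2*V/5)
b(H) = 4 + 8*H
(b(j(5/4, -1))*(-55))*9 = ((4 + 8*(-8/5 + 2*(5/4)/5))*(-55))*9 = ((4 + 8*(-8/5 + 2*(5*(1/4))/5))*(-55))*9 = ((4 + 8*(-8/5 + (2/5)*(5/4)))*(-55))*9 = ((4 + 8*(-8/5 + 1/2))*(-55))*9 = ((4 + 8*(-11/10))*(-55))*9 = ((4 - 44/5)*(-55))*9 = -24/5*(-55)*9 = 264*9 = 2376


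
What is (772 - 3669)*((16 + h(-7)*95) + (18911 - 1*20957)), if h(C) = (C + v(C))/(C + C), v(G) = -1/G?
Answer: 281559430/49 ≈ 5.7461e+6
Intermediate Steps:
h(C) = (C - 1/C)/(2*C) (h(C) = (C - 1/C)/(C + C) = (C - 1/C)/((2*C)) = (C - 1/C)*(1/(2*C)) = (C - 1/C)/(2*C))
(772 - 3669)*((16 + h(-7)*95) + (18911 - 1*20957)) = (772 - 3669)*((16 + ((½)*(-1 + (-7)²)/(-7)²)*95) + (18911 - 1*20957)) = -2897*((16 + ((½)*(1/49)*(-1 + 49))*95) + (18911 - 20957)) = -2897*((16 + ((½)*(1/49)*48)*95) - 2046) = -2897*((16 + (24/49)*95) - 2046) = -2897*((16 + 2280/49) - 2046) = -2897*(3064/49 - 2046) = -2897*(-97190/49) = 281559430/49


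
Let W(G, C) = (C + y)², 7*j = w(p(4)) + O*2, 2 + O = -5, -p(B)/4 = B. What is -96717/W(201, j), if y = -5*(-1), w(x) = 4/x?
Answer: -75826128/6889 ≈ -11007.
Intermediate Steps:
p(B) = -4*B
O = -7 (O = -2 - 5 = -7)
y = 5
j = -57/28 (j = (4/((-4*4)) - 7*2)/7 = (4/(-16) - 14)/7 = (4*(-1/16) - 14)/7 = (-¼ - 14)/7 = (⅐)*(-57/4) = -57/28 ≈ -2.0357)
W(G, C) = (5 + C)² (W(G, C) = (C + 5)² = (5 + C)²)
-96717/W(201, j) = -96717/(5 - 57/28)² = -96717/((83/28)²) = -96717/6889/784 = -96717*784/6889 = -75826128/6889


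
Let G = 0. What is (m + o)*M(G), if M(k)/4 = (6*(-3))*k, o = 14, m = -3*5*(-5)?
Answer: 0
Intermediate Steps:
m = 75 (m = -15*(-5) = 75)
M(k) = -72*k (M(k) = 4*((6*(-3))*k) = 4*(-18*k) = -72*k)
(m + o)*M(G) = (75 + 14)*(-72*0) = 89*0 = 0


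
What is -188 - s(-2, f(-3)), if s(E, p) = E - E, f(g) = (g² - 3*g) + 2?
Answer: -188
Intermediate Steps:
f(g) = 2 + g² - 3*g
s(E, p) = 0
-188 - s(-2, f(-3)) = -188 - 1*0 = -188 + 0 = -188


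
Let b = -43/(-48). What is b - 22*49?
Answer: -51701/48 ≈ -1077.1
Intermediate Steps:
b = 43/48 (b = -43*(-1/48) = 43/48 ≈ 0.89583)
b - 22*49 = 43/48 - 22*49 = 43/48 - 1078 = -51701/48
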